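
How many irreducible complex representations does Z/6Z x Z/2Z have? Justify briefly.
12

Proof sketch: The number of irreducible complex representations of a finite group equals its number of conjugacy classes. Z/6Z x Z/2Z is abelian of order 12, so every element is its own conjugacy class: 12 classes, so Z/6Z x Z/2Z (order 12) has exactly 12 irreducible complex representations.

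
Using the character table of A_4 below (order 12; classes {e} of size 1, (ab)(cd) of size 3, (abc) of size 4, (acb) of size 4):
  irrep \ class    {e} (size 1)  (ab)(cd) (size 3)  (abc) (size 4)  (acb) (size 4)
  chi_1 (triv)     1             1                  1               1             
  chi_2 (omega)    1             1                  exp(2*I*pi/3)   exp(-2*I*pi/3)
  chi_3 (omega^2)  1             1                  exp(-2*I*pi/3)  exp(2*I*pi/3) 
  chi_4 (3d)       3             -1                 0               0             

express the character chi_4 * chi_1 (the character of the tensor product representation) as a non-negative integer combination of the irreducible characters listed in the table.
chi_4 tensor chi_1 = chi_4 (all other irreducibles have multiplicity 0).

Proof sketch: The character of a tensor product is the pointwise product (chi_4 * chi_1)(C) = chi_4(C) * chi_1(C):
  {e}: (3)*(1), (ab)(cd): (-1)*(1), (abc): (0)*(1), (acb): (0)*(1)
so (chi_4 * chi_1) takes values
  {e} -> 3, (ab)(cd) -> -1, (abc) -> 0, (acb) -> 0.
Now take the inner product of this character with each irreducible chi from the table, <chi_4*chi_1, chi> = (1/12) sum_C |C| (chi_4*chi_1)(C) conj(chi(C)):
  <chi_4*chi_1, chi_1> = (1/12)[1*(3)*conj(1) + 3*(-1)*conj(1) + 4*(0)*conj(1) + 4*(0)*conj(1)]
      = (1/12)[(3) + (-3) + (0) + (0)] = 0/12 = 0
  <chi_4*chi_1, chi_2> = (1/12)[1*(3)*conj(1) + 3*(-1)*conj(1) + 4*(0)*conj(exp(2*I*pi/3)) + 4*(0)*conj(exp(-2*I*pi/3))]
      = (1/12)[(3) + (-3) + (0) + (0)] = 0/12 = 0
  <chi_4*chi_1, chi_3> = (1/12)[1*(3)*conj(1) + 3*(-1)*conj(1) + 4*(0)*conj(exp(-2*I*pi/3)) + 4*(0)*conj(exp(2*I*pi/3))]
      = (1/12)[(3) + (-3) + (0) + (0)] = 0/12 = 0
  <chi_4*chi_1, chi_4> = (1/12)[1*(3)*conj(3) + 3*(-1)*conj(-1) + 4*(0)*conj(0) + 4*(0)*conj(0)]
      = (1/12)[(9) + (3) + (0) + (0)] = 12/12 = 1
(Exp terms are combined using exp(i*s)*conj(exp(i*t)) = exp(i*(s-t)), and sums of them are collapsed using the identity that for every m > 1 the m distinct m-th roots of unity sum to 0, e.g. 1 + exp(2*I*pi/3) + exp(-2*I*pi/3) = 0.)
Hence the multiplicities are chi_4: 1. Dimension check: dim(chi_4)*dim(chi_1) = 3*1 = 3 and sum (mult * dim) = 1*3 = 3.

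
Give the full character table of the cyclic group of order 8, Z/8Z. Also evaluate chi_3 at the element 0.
Character table of Z/8Z (irreps indexed chi_0,...,chi_7 with chi_k(m) = zeta_8^(k*m), zeta_8 = exp(2*pi*i/8)):
  irrep \ class  {0} (size 1)  {1} (size 1)    {2} (size 1)  {3} (size 1)    {4} (size 1)  {5} (size 1)    {6} (size 1)  {7} (size 1)  
  chi_0          1             1               1             1               1             1               1             1             
  chi_1          1             exp(I*pi/4)     I             exp(3*I*pi/4)   -1            exp(-3*I*pi/4)  -I            exp(-I*pi/4)  
  chi_2          1             I               -1            -I              1             I               -1            -I            
  chi_3          1             exp(3*I*pi/4)   -I            exp(I*pi/4)     -1            exp(-I*pi/4)    I             exp(-3*I*pi/4)
  chi_4          1             -1              1             -1              1             -1              1             -1            
  chi_5          1             exp(-3*I*pi/4)  I             exp(-I*pi/4)    -1            exp(I*pi/4)     -I            exp(3*I*pi/4) 
  chi_6          1             -I              -1            I               1             -I              -1            I             
  chi_7          1             exp(-I*pi/4)    -I            exp(-3*I*pi/4)  -1            exp(3*I*pi/4)   I             exp(I*pi/4)   

Spot check: chi_3(0) = zeta_8^(3*0) = zeta_8^0 = 1.

Why: Z/8Z is abelian, so all 8 irreducible complex representations are 1-dimensional. They are given by chi_k(m) = zeta_8^(k*m) for k = 0,...,7. Row orthogonality: sum_m chi_k(m) conj(chi_l(m)) = 8 * [k = l].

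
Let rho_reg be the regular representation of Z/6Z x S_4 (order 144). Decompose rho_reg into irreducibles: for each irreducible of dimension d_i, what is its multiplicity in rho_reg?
Each irreducible V_i of dimension d_i appears with multiplicity d_i, i.e. rho_reg = (direct sum over all irreducibles V_i) d_i V_i. The irreducible dimensions for Z/6Z x S_4 are 1, 1, 1, 1, 1, 1, 1, 1, 1, 1, 1, 1, 2, 2, 2, 2, 2, 2, 3, 3, 3, 3, 3, 3, 3, 3, 3, 3, 3, 3: 12 irreducibles of dimension 1, each with multiplicity 1; 6 irreducibles of dimension 2, each with multiplicity 2; 12 irreducibles of dimension 3, each with multiplicity 3. Total dimension 12*1*1 + 6*2*2 + 12*3*3 = 144 = |G|.

Explanation: General theorem: in the regular representation of a finite group G, each irreducible appears with multiplicity equal to its dimension. Check: dim(rho_reg) = sum d_i^2 = 1 + 1 + 1 + 1 + 1 + 1 + 1 + 1 + 1 + 1 + 1 + 1 + 4 + 4 + 4 + 4 + 4 + 4 + 9 + 9 + 9 + 9 + 9 + 9 + 9 + 9 + 9 + 9 + 9 + 9 = 144 = |G|.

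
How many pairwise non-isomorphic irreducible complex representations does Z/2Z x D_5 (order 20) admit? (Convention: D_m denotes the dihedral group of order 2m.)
8

Proof sketch: The number of irreducible complex representations of a finite group equals its number of conjugacy classes. For a direct product, #classes(G x H) = #classes(G) * #classes(H). Z/2Z has 2 classes (abelian), D_5 has 4 classes, so 2 * 4 = 8, so Z/2Z x D_5 (order 20) has exactly 8 irreducible complex representations.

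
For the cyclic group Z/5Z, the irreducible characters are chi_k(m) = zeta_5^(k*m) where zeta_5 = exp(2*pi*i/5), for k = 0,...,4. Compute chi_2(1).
chi_2(1) = zeta_5^2 = exp(4*I*pi/5)

chi_2(1) = zeta_5^(2*1) = zeta_5^2. Since zeta_5^5 = 1, this equals zeta_5^2 = exp(2*pi*i*2/5) = exp(4*I*pi/5).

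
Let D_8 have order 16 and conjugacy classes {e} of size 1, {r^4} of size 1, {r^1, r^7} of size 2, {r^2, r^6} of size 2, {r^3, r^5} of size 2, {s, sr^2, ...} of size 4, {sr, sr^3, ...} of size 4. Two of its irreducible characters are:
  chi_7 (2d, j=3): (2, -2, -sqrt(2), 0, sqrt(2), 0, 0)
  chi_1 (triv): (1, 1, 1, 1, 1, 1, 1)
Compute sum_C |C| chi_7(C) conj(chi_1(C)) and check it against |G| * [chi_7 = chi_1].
Sum = 0; so <chi_7, chi_1> = 0 (distinct irreducibles are orthogonal).

Details: Compute term by term over conjugacy classes (|C| * chi_7(C) * conj(chi_1(C))):
  1*(2)*conj(1) + 1*(-2)*conj(1) + 2*(-sqrt(2))*conj(1) + 2*(0)*conj(1) + 2*(sqrt(2))*conj(1) + 4*(0)*conj(1) + 4*(0)*conj(1)
  = (2) + (-2) + (-2*sqrt(2)) + (0) + (2*sqrt(2)) + (0) + (0)
  = 0.
Dividing by |G| = 16 gives 0/16 = 0, matching the row-orthogonality relation <chi_7, chi_1> = [chi_7 = chi_1].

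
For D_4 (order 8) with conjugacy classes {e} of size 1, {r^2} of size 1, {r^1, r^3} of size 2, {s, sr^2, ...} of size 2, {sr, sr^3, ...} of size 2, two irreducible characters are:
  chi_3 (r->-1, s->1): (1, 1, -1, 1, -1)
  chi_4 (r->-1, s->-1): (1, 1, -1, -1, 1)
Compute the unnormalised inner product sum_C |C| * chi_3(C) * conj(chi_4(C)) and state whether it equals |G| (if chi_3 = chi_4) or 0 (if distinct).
Sum = 0; so <chi_3, chi_4> = 0 (distinct irreducibles are orthogonal).

Argument: Compute term by term over conjugacy classes (|C| * chi_3(C) * conj(chi_4(C))):
  1*(1)*conj(1) + 1*(1)*conj(1) + 2*(-1)*conj(-1) + 2*(1)*conj(-1) + 2*(-1)*conj(1)
  = (1) + (1) + (2) + (-2) + (-2)
  = 0.
Dividing by |G| = 8 gives 0/8 = 0, matching the row-orthogonality relation <chi_3, chi_4> = [chi_3 = chi_4].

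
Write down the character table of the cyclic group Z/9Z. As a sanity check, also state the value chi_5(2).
Character table of Z/9Z (irreps indexed chi_0,...,chi_8 with chi_k(m) = zeta_9^(k*m), zeta_9 = exp(2*pi*i/9)):
  irrep \ class  {0} (size 1)  {1} (size 1)    {2} (size 1)    {3} (size 1)    {4} (size 1)    {5} (size 1)    {6} (size 1)    {7} (size 1)    {8} (size 1)  
  chi_0          1             1               1               1               1               1               1               1               1             
  chi_1          1             exp(2*I*pi/9)   exp(4*I*pi/9)   exp(2*I*pi/3)   exp(8*I*pi/9)   exp(-8*I*pi/9)  exp(-2*I*pi/3)  exp(-4*I*pi/9)  exp(-2*I*pi/9)
  chi_2          1             exp(4*I*pi/9)   exp(8*I*pi/9)   exp(-2*I*pi/3)  exp(-2*I*pi/9)  exp(2*I*pi/9)   exp(2*I*pi/3)   exp(-8*I*pi/9)  exp(-4*I*pi/9)
  chi_3          1             exp(2*I*pi/3)   exp(-2*I*pi/3)  1               exp(2*I*pi/3)   exp(-2*I*pi/3)  1               exp(2*I*pi/3)   exp(-2*I*pi/3)
  chi_4          1             exp(8*I*pi/9)   exp(-2*I*pi/9)  exp(2*I*pi/3)   exp(-4*I*pi/9)  exp(4*I*pi/9)   exp(-2*I*pi/3)  exp(2*I*pi/9)   exp(-8*I*pi/9)
  chi_5          1             exp(-8*I*pi/9)  exp(2*I*pi/9)   exp(-2*I*pi/3)  exp(4*I*pi/9)   exp(-4*I*pi/9)  exp(2*I*pi/3)   exp(-2*I*pi/9)  exp(8*I*pi/9) 
  chi_6          1             exp(-2*I*pi/3)  exp(2*I*pi/3)   1               exp(-2*I*pi/3)  exp(2*I*pi/3)   1               exp(-2*I*pi/3)  exp(2*I*pi/3) 
  chi_7          1             exp(-4*I*pi/9)  exp(-8*I*pi/9)  exp(2*I*pi/3)   exp(2*I*pi/9)   exp(-2*I*pi/9)  exp(-2*I*pi/3)  exp(8*I*pi/9)   exp(4*I*pi/9) 
  chi_8          1             exp(-2*I*pi/9)  exp(-4*I*pi/9)  exp(-2*I*pi/3)  exp(-8*I*pi/9)  exp(8*I*pi/9)   exp(2*I*pi/3)   exp(4*I*pi/9)   exp(2*I*pi/9) 

Spot check: chi_5(2) = zeta_9^(5*2) = zeta_9^10 = exp(2*I*pi/9).

Why: Z/9Z is abelian, so all 9 irreducible complex representations are 1-dimensional. They are given by chi_k(m) = zeta_9^(k*m) for k = 0,...,8. Row orthogonality: sum_m chi_k(m) conj(chi_l(m)) = 9 * [k = l].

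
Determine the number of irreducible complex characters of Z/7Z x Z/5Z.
35

Working: The number of irreducible complex representations of a finite group equals its number of conjugacy classes. Z/7Z x Z/5Z is abelian of order 35, so every element is its own conjugacy class: 35 classes, so Z/7Z x Z/5Z (order 35) has exactly 35 irreducible complex representations.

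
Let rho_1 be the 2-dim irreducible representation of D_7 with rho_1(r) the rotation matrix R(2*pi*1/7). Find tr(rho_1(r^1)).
chi_{rho_1}(r^1) = 2*cos(2*pi*1*1/7) = 2*cos(2*pi/7)

Explanation: rho_1(r^1) is rotation by angle 2*pi*1*1/7, whose trace is 2*cos(2*pi*1*1/7) = 2*cos(2*pi/7).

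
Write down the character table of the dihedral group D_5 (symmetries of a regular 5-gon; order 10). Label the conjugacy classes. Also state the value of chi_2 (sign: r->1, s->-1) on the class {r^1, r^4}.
Conjugacy classes: {e} of size 1, {r^1, r^4} of size 2, {r^2, r^3} of size 2, {s, sr, ..., sr^4} of size 5.
Character table:
  irrep \ class              {e} (size 1)  {r^1, r^4} (size 2)  {r^2, r^3} (size 2)  {s, sr, ..., sr^4} (size 5)
  chi_1 (triv)               1             1                    1                    1                          
  chi_2 (sign: r->1, s->-1)  1             1                    1                    -1                         
  chi_3 (2d, j=1)            2             -1/2 + sqrt(5)/2     -sqrt(5)/2 - 1/2     0                          
  chi_4 (2d, j=2)            2             -sqrt(5)/2 - 1/2     -1/2 + sqrt(5)/2     0                          

Spot check: chi_2 (sign: r->1, s->-1) on {r^1, r^4} = 1.

Solution. D_5 has order 2*5 = 10 with 4 conjugacy classes, hence 4 irreducibles. Sum of squared dims 1 + 1 + 4 + 4 = 10 = |G|. Linear characters come from the abelianisation; the 2-dimensional irreps have character r^k -> 2*cos(2*pi*j*k/5), reflections -> 0.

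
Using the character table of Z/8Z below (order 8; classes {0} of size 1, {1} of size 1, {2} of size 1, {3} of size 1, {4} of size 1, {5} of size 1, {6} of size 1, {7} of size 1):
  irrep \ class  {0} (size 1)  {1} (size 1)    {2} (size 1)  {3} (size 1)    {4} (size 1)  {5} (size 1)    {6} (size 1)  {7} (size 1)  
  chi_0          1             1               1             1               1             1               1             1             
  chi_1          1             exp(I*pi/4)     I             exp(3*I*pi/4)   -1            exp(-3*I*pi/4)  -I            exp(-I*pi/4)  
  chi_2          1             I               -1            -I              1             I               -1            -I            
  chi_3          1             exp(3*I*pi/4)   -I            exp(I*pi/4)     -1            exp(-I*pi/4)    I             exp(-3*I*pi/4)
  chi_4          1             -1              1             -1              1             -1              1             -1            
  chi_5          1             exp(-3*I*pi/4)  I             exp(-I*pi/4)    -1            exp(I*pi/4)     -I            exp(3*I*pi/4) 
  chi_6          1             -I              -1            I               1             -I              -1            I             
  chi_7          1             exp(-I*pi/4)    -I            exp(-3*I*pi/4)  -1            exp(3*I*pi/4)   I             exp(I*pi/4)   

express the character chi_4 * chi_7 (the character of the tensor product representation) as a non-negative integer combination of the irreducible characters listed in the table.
chi_4 tensor chi_7 = chi_3 (all other irreducibles have multiplicity 0).

Working: The character of a tensor product is the pointwise product (chi_4 * chi_7)(C) = chi_4(C) * chi_7(C):
  {0}: (1)*(1), {1}: (-1)*(exp(-I*pi/4)), {2}: (1)*(-I), {3}: (-1)*(exp(-3*I*pi/4)), {4}: (1)*(-1), {5}: (-1)*(exp(3*I*pi/4)), {6}: (1)*(I), {7}: (-1)*(exp(I*pi/4))
so (chi_4 * chi_7) takes values
  {0} -> 1, {1} -> -exp(-I*pi/4), {2} -> -I, {3} -> -exp(-3*I*pi/4), {4} -> -1, {5} -> -exp(3*I*pi/4), {6} -> I, {7} -> -exp(I*pi/4).
Now take the inner product of this character with each irreducible chi from the table, <chi_4*chi_7, chi> = (1/8) sum_C |C| (chi_4*chi_7)(C) conj(chi(C)):
  <chi_4*chi_7, chi_0> = (1/8)[1*(1)*conj(1) + 1*(-exp(-I*pi/4))*conj(1) + 1*(-I)*conj(1) + 1*(-exp(-3*I*pi/4))*conj(1) + 1*(-1)*conj(1) + 1*(-exp(3*I*pi/4))*conj(1) + 1*(I)*conj(1) + 1*(-exp(I*pi/4))*conj(1)]
      = (1/8)[(1) + (-exp(-I*pi/4)) + (-I) + (-exp(-3*I*pi/4)) + (-1) + (-exp(3*I*pi/4)) + (I) + (-exp(I*pi/4))] = 0/8 = 0
  <chi_4*chi_7, chi_1> = (1/8)[1*(1)*conj(1) + 1*(-exp(-I*pi/4))*conj(exp(I*pi/4)) + 1*(-I)*conj(I) + 1*(-exp(-3*I*pi/4))*conj(exp(3*I*pi/4)) + 1*(-1)*conj(-1) + 1*(-exp(3*I*pi/4))*conj(exp(-3*I*pi/4)) + 1*(I)*conj(-I) + 1*(-exp(I*pi/4))*conj(exp(-I*pi/4))]
      = (1/8)[(1) + (I) + (-1) + (-I) + (1) + (I) + (-1) + (-I)] = 0/8 = 0
  <chi_4*chi_7, chi_2> = (1/8)[1*(1)*conj(1) + 1*(-exp(-I*pi/4))*conj(I) + 1*(-I)*conj(-1) + 1*(-exp(-3*I*pi/4))*conj(-I) + 1*(-1)*conj(1) + 1*(-exp(3*I*pi/4))*conj(I) + 1*(I)*conj(-1) + 1*(-exp(I*pi/4))*conj(-I)]
      = (1/8)[(1) + (exp(I*pi/4)) + (I) + (-exp(-I*pi/4)) + (-1) + (exp(-3*I*pi/4)) + (-I) + (-exp(3*I*pi/4))] = 0/8 = 0
  <chi_4*chi_7, chi_3> = (1/8)[1*(1)*conj(1) + 1*(-exp(-I*pi/4))*conj(exp(3*I*pi/4)) + 1*(-I)*conj(-I) + 1*(-exp(-3*I*pi/4))*conj(exp(I*pi/4)) + 1*(-1)*conj(-1) + 1*(-exp(3*I*pi/4))*conj(exp(-I*pi/4)) + 1*(I)*conj(I) + 1*(-exp(I*pi/4))*conj(exp(-3*I*pi/4))]
      = (1/8)[(1) + (1) + (1) + (1) + (1) + (1) + (1) + (1)] = 8/8 = 1
  <chi_4*chi_7, chi_4> = (1/8)[1*(1)*conj(1) + 1*(-exp(-I*pi/4))*conj(-1) + 1*(-I)*conj(1) + 1*(-exp(-3*I*pi/4))*conj(-1) + 1*(-1)*conj(1) + 1*(-exp(3*I*pi/4))*conj(-1) + 1*(I)*conj(1) + 1*(-exp(I*pi/4))*conj(-1)]
      = (1/8)[(1) + (exp(-I*pi/4)) + (-I) + (exp(-3*I*pi/4)) + (-1) + (exp(3*I*pi/4)) + (I) + (exp(I*pi/4))] = 0/8 = 0
  <chi_4*chi_7, chi_5> = (1/8)[1*(1)*conj(1) + 1*(-exp(-I*pi/4))*conj(exp(-3*I*pi/4)) + 1*(-I)*conj(I) + 1*(-exp(-3*I*pi/4))*conj(exp(-I*pi/4)) + 1*(-1)*conj(-1) + 1*(-exp(3*I*pi/4))*conj(exp(I*pi/4)) + 1*(I)*conj(-I) + 1*(-exp(I*pi/4))*conj(exp(3*I*pi/4))]
      = (1/8)[(1) + (-I) + (-1) + (I) + (1) + (-I) + (-1) + (I)] = 0/8 = 0
  <chi_4*chi_7, chi_6> = (1/8)[1*(1)*conj(1) + 1*(-exp(-I*pi/4))*conj(-I) + 1*(-I)*conj(-1) + 1*(-exp(-3*I*pi/4))*conj(I) + 1*(-1)*conj(1) + 1*(-exp(3*I*pi/4))*conj(-I) + 1*(I)*conj(-1) + 1*(-exp(I*pi/4))*conj(I)]
      = (1/8)[(1) + (-exp(I*pi/4)) + (I) + (exp(-I*pi/4)) + (-1) + (-exp(-3*I*pi/4)) + (-I) + (exp(3*I*pi/4))] = 0/8 = 0
  <chi_4*chi_7, chi_7> = (1/8)[1*(1)*conj(1) + 1*(-exp(-I*pi/4))*conj(exp(-I*pi/4)) + 1*(-I)*conj(-I) + 1*(-exp(-3*I*pi/4))*conj(exp(-3*I*pi/4)) + 1*(-1)*conj(-1) + 1*(-exp(3*I*pi/4))*conj(exp(3*I*pi/4)) + 1*(I)*conj(I) + 1*(-exp(I*pi/4))*conj(exp(I*pi/4))]
      = (1/8)[(1) + (-1) + (1) + (-1) + (1) + (-1) + (1) + (-1)] = 0/8 = 0
(Exp terms are combined using exp(i*s)*conj(exp(i*t)) = exp(i*(s-t)), and sums of them are collapsed using the identity that for every m > 1 the m distinct m-th roots of unity sum to 0, e.g. 1 + exp(2*I*pi/3) + exp(-2*I*pi/3) = 0.)
Hence the multiplicities are chi_3: 1. Dimension check: dim(chi_4)*dim(chi_7) = 1*1 = 1 and sum (mult * dim) = 1*1 = 1.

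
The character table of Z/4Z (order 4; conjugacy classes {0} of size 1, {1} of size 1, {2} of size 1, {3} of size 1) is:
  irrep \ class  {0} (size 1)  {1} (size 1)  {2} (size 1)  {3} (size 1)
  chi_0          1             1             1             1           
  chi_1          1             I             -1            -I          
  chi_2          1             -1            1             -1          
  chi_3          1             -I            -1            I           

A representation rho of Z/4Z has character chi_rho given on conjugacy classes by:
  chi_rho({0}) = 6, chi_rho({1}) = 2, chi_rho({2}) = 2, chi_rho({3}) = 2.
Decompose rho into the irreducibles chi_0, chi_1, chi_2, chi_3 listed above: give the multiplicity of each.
Multiplicities: chi_0: 3, chi_1: 1, chi_2: 1, chi_3: 1.

Derivation: Use <chi_rho, chi> = (1/|G|) sum_C |C| * chi_rho(C) * conj(chi(C)) with |G| = 4 for each irreducible chi in the table:
  <chi_rho, chi_0> = (1/4)[1*(6)*conj(1) + 1*(2)*conj(1) + 1*(2)*conj(1) + 1*(2)*conj(1)]
      = (1/4)[(6) + (2) + (2) + (2)] = 12/4 = 3
  <chi_rho, chi_1> = (1/4)[1*(6)*conj(1) + 1*(2)*conj(I) + 1*(2)*conj(-1) + 1*(2)*conj(-I)]
      = (1/4)[(6) + (-2*I) + (-2) + (2*I)] = 4/4 = 1
  <chi_rho, chi_2> = (1/4)[1*(6)*conj(1) + 1*(2)*conj(-1) + 1*(2)*conj(1) + 1*(2)*conj(-1)]
      = (1/4)[(6) + (-2) + (2) + (-2)] = 4/4 = 1
  <chi_rho, chi_3> = (1/4)[1*(6)*conj(1) + 1*(2)*conj(-I) + 1*(2)*conj(-1) + 1*(2)*conj(I)]
      = (1/4)[(6) + (2*I) + (-2) + (-2*I)] = 4/4 = 1
(Exp terms are combined using exp(i*s)*conj(exp(i*t)) = exp(i*(s-t)), and sums of them are collapsed using the identity that for every m > 1 the m distinct m-th roots of unity sum to 0, e.g. 1 + exp(2*I*pi/3) + exp(-2*I*pi/3) = 0.)
Dimension check: dim(rho) = sum (mult * dim) = 3*1 + 1*1 + 1*1 + 1*1 = 6 = chi_rho(e) = 6.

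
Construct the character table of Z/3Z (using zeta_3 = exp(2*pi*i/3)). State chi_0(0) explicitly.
Character table of Z/3Z (irreps indexed chi_0,...,chi_2 with chi_k(m) = zeta_3^(k*m), zeta_3 = exp(2*pi*i/3)):
  irrep \ class  {0} (size 1)  {1} (size 1)    {2} (size 1)  
  chi_0          1             1               1             
  chi_1          1             exp(2*I*pi/3)   exp(-2*I*pi/3)
  chi_2          1             exp(-2*I*pi/3)  exp(2*I*pi/3) 

Spot check: chi_0(0) = zeta_3^(0*0) = zeta_3^0 = 1.

Working: Z/3Z is abelian, so all 3 irreducible complex representations are 1-dimensional. They are given by chi_k(m) = zeta_3^(k*m) for k = 0,...,2. Row orthogonality: sum_m chi_k(m) conj(chi_l(m)) = 3 * [k = l].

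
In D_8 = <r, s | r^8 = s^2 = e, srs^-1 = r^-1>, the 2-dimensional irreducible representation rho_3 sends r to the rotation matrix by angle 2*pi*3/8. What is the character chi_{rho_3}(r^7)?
chi_{rho_3}(r^7) = 2*cos(2*pi*3*7/8) = -sqrt(2)

Argument: rho_3(r^7) is rotation by angle 2*pi*3*7/8, whose trace is 2*cos(2*pi*3*7/8) = -sqrt(2).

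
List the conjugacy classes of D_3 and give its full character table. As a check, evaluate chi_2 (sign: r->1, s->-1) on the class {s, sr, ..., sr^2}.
Conjugacy classes: {e} of size 1, {r^1, r^2} of size 2, {s, sr, ..., sr^2} of size 3.
Character table:
  irrep \ class              {e} (size 1)  {r^1, r^2} (size 2)  {s, sr, ..., sr^2} (size 3)
  chi_1 (triv)               1             1                    1                          
  chi_2 (sign: r->1, s->-1)  1             1                    -1                         
  chi_3 (2d, j=1)            2             -1                   0                          

Spot check: chi_2 (sign: r->1, s->-1) on {s, sr, ..., sr^2} = -1.

Explanation: D_3 has order 2*3 = 6 with 3 conjugacy classes, hence 3 irreducibles. Sum of squared dims 1 + 1 + 4 = 6 = |G|. Linear characters come from the abelianisation; the 2-dimensional irreps have character r^k -> 2*cos(2*pi*j*k/3), reflections -> 0.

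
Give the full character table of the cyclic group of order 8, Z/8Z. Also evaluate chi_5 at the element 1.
Character table of Z/8Z (irreps indexed chi_0,...,chi_7 with chi_k(m) = zeta_8^(k*m), zeta_8 = exp(2*pi*i/8)):
  irrep \ class  {0} (size 1)  {1} (size 1)    {2} (size 1)  {3} (size 1)    {4} (size 1)  {5} (size 1)    {6} (size 1)  {7} (size 1)  
  chi_0          1             1               1             1               1             1               1             1             
  chi_1          1             exp(I*pi/4)     I             exp(3*I*pi/4)   -1            exp(-3*I*pi/4)  -I            exp(-I*pi/4)  
  chi_2          1             I               -1            -I              1             I               -1            -I            
  chi_3          1             exp(3*I*pi/4)   -I            exp(I*pi/4)     -1            exp(-I*pi/4)    I             exp(-3*I*pi/4)
  chi_4          1             -1              1             -1              1             -1              1             -1            
  chi_5          1             exp(-3*I*pi/4)  I             exp(-I*pi/4)    -1            exp(I*pi/4)     -I            exp(3*I*pi/4) 
  chi_6          1             -I              -1            I               1             -I              -1            I             
  chi_7          1             exp(-I*pi/4)    -I            exp(-3*I*pi/4)  -1            exp(3*I*pi/4)   I             exp(I*pi/4)   

Spot check: chi_5(1) = zeta_8^(5*1) = zeta_8^5 = exp(-3*I*pi/4).

Derivation: Z/8Z is abelian, so all 8 irreducible complex representations are 1-dimensional. They are given by chi_k(m) = zeta_8^(k*m) for k = 0,...,7. Row orthogonality: sum_m chi_k(m) conj(chi_l(m)) = 8 * [k = l].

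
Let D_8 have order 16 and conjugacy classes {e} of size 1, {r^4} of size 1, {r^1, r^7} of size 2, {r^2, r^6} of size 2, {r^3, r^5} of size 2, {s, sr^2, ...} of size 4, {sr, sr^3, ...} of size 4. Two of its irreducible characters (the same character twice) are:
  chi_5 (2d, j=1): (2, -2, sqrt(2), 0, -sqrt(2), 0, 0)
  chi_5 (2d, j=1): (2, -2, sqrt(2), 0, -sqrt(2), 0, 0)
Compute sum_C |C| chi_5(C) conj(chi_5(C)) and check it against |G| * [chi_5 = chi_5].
Sum = 16 = |G| = 16; so <chi_5, chi_5> = 1 (norm-1 confirms irreducibility).

Why: Compute term by term over conjugacy classes (|C| * chi_5(C) * conj(chi_5(C))):
  1*(2)*conj(2) + 1*(-2)*conj(-2) + 2*(sqrt(2))*conj(sqrt(2)) + 2*(0)*conj(0) + 2*(-sqrt(2))*conj(-sqrt(2)) + 4*(0)*conj(0) + 4*(0)*conj(0)
  = (4) + (4) + (4) + (0) + (4) + (0) + (0)
  = 16.
Dividing by |G| = 16 gives 16/16 = 1, matching the row-orthogonality relation <chi_5, chi_5> = [chi_5 = chi_5].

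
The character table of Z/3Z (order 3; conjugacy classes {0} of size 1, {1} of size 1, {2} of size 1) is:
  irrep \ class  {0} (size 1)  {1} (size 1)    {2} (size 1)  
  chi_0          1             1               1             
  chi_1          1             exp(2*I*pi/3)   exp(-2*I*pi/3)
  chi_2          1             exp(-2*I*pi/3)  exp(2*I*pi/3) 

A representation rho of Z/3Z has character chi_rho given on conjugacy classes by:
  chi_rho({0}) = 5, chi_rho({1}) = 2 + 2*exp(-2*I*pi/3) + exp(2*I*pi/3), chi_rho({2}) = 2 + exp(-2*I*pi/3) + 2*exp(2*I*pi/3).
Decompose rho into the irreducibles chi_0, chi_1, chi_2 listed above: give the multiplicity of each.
Multiplicities: chi_0: 2, chi_1: 1, chi_2: 2.

Derivation: Use <chi_rho, chi> = (1/|G|) sum_C |C| * chi_rho(C) * conj(chi(C)) with |G| = 3 for each irreducible chi in the table:
  <chi_rho, chi_0> = (1/3)[1*(5)*conj(1) + 1*(2 + 2*exp(-2*I*pi/3) + exp(2*I*pi/3))*conj(1) + 1*(2 + exp(-2*I*pi/3) + 2*exp(2*I*pi/3))*conj(1)]
      = (1/3)[(5) + (2 + 2*exp(-2*I*pi/3) + exp(2*I*pi/3)) + (2 + exp(-2*I*pi/3) + 2*exp(2*I*pi/3))] = 6/3 = 2
  <chi_rho, chi_1> = (1/3)[1*(5)*conj(1) + 1*(2 + 2*exp(-2*I*pi/3) + exp(2*I*pi/3))*conj(exp(2*I*pi/3)) + 1*(2 + exp(-2*I*pi/3) + 2*exp(2*I*pi/3))*conj(exp(-2*I*pi/3))]
      = (1/3)[(5) + (-1) + (-1)] = 3/3 = 1
  <chi_rho, chi_2> = (1/3)[1*(5)*conj(1) + 1*(2 + 2*exp(-2*I*pi/3) + exp(2*I*pi/3))*conj(exp(-2*I*pi/3)) + 1*(2 + exp(-2*I*pi/3) + 2*exp(2*I*pi/3))*conj(exp(2*I*pi/3))]
      = (1/3)[(5) + (2 + exp(-2*I*pi/3) + 2*exp(2*I*pi/3)) + (2 + 2*exp(-2*I*pi/3) + exp(2*I*pi/3))] = 6/3 = 2
(Exp terms are combined using exp(i*s)*conj(exp(i*t)) = exp(i*(s-t)), and sums of them are collapsed using the identity that for every m > 1 the m distinct m-th roots of unity sum to 0, e.g. 1 + exp(2*I*pi/3) + exp(-2*I*pi/3) = 0.)
Dimension check: dim(rho) = sum (mult * dim) = 2*1 + 1*1 + 2*1 = 5 = chi_rho(e) = 5.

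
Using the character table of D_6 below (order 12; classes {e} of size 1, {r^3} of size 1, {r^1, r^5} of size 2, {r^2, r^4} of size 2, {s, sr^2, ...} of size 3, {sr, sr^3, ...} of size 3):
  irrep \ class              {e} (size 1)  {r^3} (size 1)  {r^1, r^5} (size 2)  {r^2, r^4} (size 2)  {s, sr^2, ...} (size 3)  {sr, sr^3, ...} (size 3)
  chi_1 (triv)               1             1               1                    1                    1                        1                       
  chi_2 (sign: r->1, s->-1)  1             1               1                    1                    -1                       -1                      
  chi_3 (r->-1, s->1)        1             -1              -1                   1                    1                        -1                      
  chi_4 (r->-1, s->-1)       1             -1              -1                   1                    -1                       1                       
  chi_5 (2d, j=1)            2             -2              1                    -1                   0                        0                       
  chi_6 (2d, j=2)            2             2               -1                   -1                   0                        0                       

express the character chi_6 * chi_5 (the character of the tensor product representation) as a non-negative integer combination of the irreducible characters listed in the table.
chi_6 tensor chi_5 = chi_3 + chi_4 + chi_5 (all other irreducibles have multiplicity 0).

The character of a tensor product is the pointwise product (chi_6 * chi_5)(C) = chi_6(C) * chi_5(C):
  {e}: (2)*(2), {r^3}: (2)*(-2), {r^1, r^5}: (-1)*(1), {r^2, r^4}: (-1)*(-1), {s, sr^2, ...}: (0)*(0), {sr, sr^3, ...}: (0)*(0)
so (chi_6 * chi_5) takes values
  {e} -> 4, {r^3} -> -4, {r^1, r^5} -> -1, {r^2, r^4} -> 1, {s, sr^2, ...} -> 0, {sr, sr^3, ...} -> 0.
Now take the inner product of this character with each irreducible chi from the table, <chi_6*chi_5, chi> = (1/12) sum_C |C| (chi_6*chi_5)(C) conj(chi(C)):
  <chi_6*chi_5, chi_1> = (1/12)[1*(4)*conj(1) + 1*(-4)*conj(1) + 2*(-1)*conj(1) + 2*(1)*conj(1) + 3*(0)*conj(1) + 3*(0)*conj(1)]
      = (1/12)[(4) + (-4) + (-2) + (2) + (0) + (0)] = 0/12 = 0
  <chi_6*chi_5, chi_2> = (1/12)[1*(4)*conj(1) + 1*(-4)*conj(1) + 2*(-1)*conj(1) + 2*(1)*conj(1) + 3*(0)*conj(-1) + 3*(0)*conj(-1)]
      = (1/12)[(4) + (-4) + (-2) + (2) + (0) + (0)] = 0/12 = 0
  <chi_6*chi_5, chi_3> = (1/12)[1*(4)*conj(1) + 1*(-4)*conj(-1) + 2*(-1)*conj(-1) + 2*(1)*conj(1) + 3*(0)*conj(1) + 3*(0)*conj(-1)]
      = (1/12)[(4) + (4) + (2) + (2) + (0) + (0)] = 12/12 = 1
  <chi_6*chi_5, chi_4> = (1/12)[1*(4)*conj(1) + 1*(-4)*conj(-1) + 2*(-1)*conj(-1) + 2*(1)*conj(1) + 3*(0)*conj(-1) + 3*(0)*conj(1)]
      = (1/12)[(4) + (4) + (2) + (2) + (0) + (0)] = 12/12 = 1
  <chi_6*chi_5, chi_5> = (1/12)[1*(4)*conj(2) + 1*(-4)*conj(-2) + 2*(-1)*conj(1) + 2*(1)*conj(-1) + 3*(0)*conj(0) + 3*(0)*conj(0)]
      = (1/12)[(8) + (8) + (-2) + (-2) + (0) + (0)] = 12/12 = 1
  <chi_6*chi_5, chi_6> = (1/12)[1*(4)*conj(2) + 1*(-4)*conj(2) + 2*(-1)*conj(-1) + 2*(1)*conj(-1) + 3*(0)*conj(0) + 3*(0)*conj(0)]
      = (1/12)[(8) + (-8) + (2) + (-2) + (0) + (0)] = 0/12 = 0
Hence the multiplicities are chi_3: 1, chi_4: 1, chi_5: 1. Dimension check: dim(chi_6)*dim(chi_5) = 2*2 = 4 and sum (mult * dim) = 1*1 + 1*1 + 1*2 = 4.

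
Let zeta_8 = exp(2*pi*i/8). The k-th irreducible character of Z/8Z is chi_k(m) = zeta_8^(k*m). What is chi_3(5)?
chi_3(5) = zeta_8^15 = exp(-I*pi/4)

Derivation: chi_3(5) = zeta_8^(3*5) = zeta_8^15. Since zeta_8^8 = 1, this equals zeta_8^7 = exp(2*pi*i*7/8) = exp(-I*pi/4).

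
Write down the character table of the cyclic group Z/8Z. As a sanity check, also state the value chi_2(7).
Character table of Z/8Z (irreps indexed chi_0,...,chi_7 with chi_k(m) = zeta_8^(k*m), zeta_8 = exp(2*pi*i/8)):
  irrep \ class  {0} (size 1)  {1} (size 1)    {2} (size 1)  {3} (size 1)    {4} (size 1)  {5} (size 1)    {6} (size 1)  {7} (size 1)  
  chi_0          1             1               1             1               1             1               1             1             
  chi_1          1             exp(I*pi/4)     I             exp(3*I*pi/4)   -1            exp(-3*I*pi/4)  -I            exp(-I*pi/4)  
  chi_2          1             I               -1            -I              1             I               -1            -I            
  chi_3          1             exp(3*I*pi/4)   -I            exp(I*pi/4)     -1            exp(-I*pi/4)    I             exp(-3*I*pi/4)
  chi_4          1             -1              1             -1              1             -1              1             -1            
  chi_5          1             exp(-3*I*pi/4)  I             exp(-I*pi/4)    -1            exp(I*pi/4)     -I            exp(3*I*pi/4) 
  chi_6          1             -I              -1            I               1             -I              -1            I             
  chi_7          1             exp(-I*pi/4)    -I            exp(-3*I*pi/4)  -1            exp(3*I*pi/4)   I             exp(I*pi/4)   

Spot check: chi_2(7) = zeta_8^(2*7) = zeta_8^14 = -I.

Justification: Z/8Z is abelian, so all 8 irreducible complex representations are 1-dimensional. They are given by chi_k(m) = zeta_8^(k*m) for k = 0,...,7. Row orthogonality: sum_m chi_k(m) conj(chi_l(m)) = 8 * [k = l].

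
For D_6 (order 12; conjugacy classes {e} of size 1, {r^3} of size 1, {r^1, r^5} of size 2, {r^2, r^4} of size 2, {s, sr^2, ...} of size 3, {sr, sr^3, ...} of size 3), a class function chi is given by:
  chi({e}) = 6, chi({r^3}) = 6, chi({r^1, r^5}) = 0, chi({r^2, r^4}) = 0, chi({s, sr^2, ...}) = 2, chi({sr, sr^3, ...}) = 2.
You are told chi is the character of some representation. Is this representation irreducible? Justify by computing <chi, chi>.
Not irreducible (reducible): <chi, chi> = 8 > 1.

Derivation: <chi, chi> = (1/|G|) sum_C |C| * |chi(C)|^2 = (1/12)[1*|6|^2 + 1*|6|^2 + 2*|0|^2 + 2*|0|^2 + 3*|2|^2 + 3*|2|^2]
  = (1/12)[(36) + (36) + (0) + (0) + (12) + (12)] = 96/12 = 8.
A character is irreducible iff <chi, chi> = 1, so this representation is reducible.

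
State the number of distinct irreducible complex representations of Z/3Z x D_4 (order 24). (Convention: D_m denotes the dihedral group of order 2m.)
15

Why: The number of irreducible complex representations of a finite group equals its number of conjugacy classes. For a direct product, #classes(G x H) = #classes(G) * #classes(H). Z/3Z has 3 classes (abelian), D_4 has 5 classes, so 3 * 5 = 15, so Z/3Z x D_4 (order 24) has exactly 15 irreducible complex representations.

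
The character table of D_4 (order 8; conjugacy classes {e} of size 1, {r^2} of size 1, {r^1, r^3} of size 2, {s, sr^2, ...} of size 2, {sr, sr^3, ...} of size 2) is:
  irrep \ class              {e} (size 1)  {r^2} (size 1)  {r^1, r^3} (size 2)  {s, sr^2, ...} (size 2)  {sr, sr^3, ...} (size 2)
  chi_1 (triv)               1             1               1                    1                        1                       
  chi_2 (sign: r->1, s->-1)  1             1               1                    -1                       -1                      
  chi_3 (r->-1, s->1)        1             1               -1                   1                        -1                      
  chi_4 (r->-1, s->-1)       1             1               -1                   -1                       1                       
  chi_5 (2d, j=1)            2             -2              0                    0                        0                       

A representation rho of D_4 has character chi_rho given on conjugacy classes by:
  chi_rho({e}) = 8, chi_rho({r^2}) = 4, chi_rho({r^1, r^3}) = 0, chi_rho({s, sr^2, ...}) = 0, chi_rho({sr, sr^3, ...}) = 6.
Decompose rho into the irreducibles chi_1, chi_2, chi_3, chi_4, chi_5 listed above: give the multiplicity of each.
Multiplicities: chi_1: 3, chi_2: 0, chi_3: 0, chi_4: 3, chi_5: 1.

Use <chi_rho, chi> = (1/|G|) sum_C |C| * chi_rho(C) * conj(chi(C)) with |G| = 8 for each irreducible chi in the table:
  <chi_rho, chi_1> = (1/8)[1*(8)*conj(1) + 1*(4)*conj(1) + 2*(0)*conj(1) + 2*(0)*conj(1) + 2*(6)*conj(1)]
      = (1/8)[(8) + (4) + (0) + (0) + (12)] = 24/8 = 3
  <chi_rho, chi_2> = (1/8)[1*(8)*conj(1) + 1*(4)*conj(1) + 2*(0)*conj(1) + 2*(0)*conj(-1) + 2*(6)*conj(-1)]
      = (1/8)[(8) + (4) + (0) + (0) + (-12)] = 0/8 = 0
  <chi_rho, chi_3> = (1/8)[1*(8)*conj(1) + 1*(4)*conj(1) + 2*(0)*conj(-1) + 2*(0)*conj(1) + 2*(6)*conj(-1)]
      = (1/8)[(8) + (4) + (0) + (0) + (-12)] = 0/8 = 0
  <chi_rho, chi_4> = (1/8)[1*(8)*conj(1) + 1*(4)*conj(1) + 2*(0)*conj(-1) + 2*(0)*conj(-1) + 2*(6)*conj(1)]
      = (1/8)[(8) + (4) + (0) + (0) + (12)] = 24/8 = 3
  <chi_rho, chi_5> = (1/8)[1*(8)*conj(2) + 1*(4)*conj(-2) + 2*(0)*conj(0) + 2*(0)*conj(0) + 2*(6)*conj(0)]
      = (1/8)[(16) + (-8) + (0) + (0) + (0)] = 8/8 = 1
Dimension check: dim(rho) = sum (mult * dim) = 3*1 + 0*1 + 0*1 + 3*1 + 1*2 = 8 = chi_rho(e) = 8.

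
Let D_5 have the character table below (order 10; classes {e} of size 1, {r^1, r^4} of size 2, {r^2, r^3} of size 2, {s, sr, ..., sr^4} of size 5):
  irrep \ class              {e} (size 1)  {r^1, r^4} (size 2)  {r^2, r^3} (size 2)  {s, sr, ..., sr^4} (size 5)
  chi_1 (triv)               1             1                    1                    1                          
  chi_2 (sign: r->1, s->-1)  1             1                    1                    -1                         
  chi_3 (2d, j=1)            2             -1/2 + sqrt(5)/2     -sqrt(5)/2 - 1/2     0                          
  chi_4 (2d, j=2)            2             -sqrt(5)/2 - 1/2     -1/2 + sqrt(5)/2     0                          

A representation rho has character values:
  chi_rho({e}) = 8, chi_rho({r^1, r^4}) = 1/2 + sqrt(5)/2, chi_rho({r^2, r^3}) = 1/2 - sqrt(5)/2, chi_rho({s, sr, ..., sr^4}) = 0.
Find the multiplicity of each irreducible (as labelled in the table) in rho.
Multiplicities: chi_1: 1, chi_2: 1, chi_3: 2, chi_4: 1.

Derivation: Use <chi_rho, chi> = (1/|G|) sum_C |C| * chi_rho(C) * conj(chi(C)) with |G| = 10 for each irreducible chi in the table:
  <chi_rho, chi_1> = (1/10)[1*(8)*conj(1) + 2*(1/2 + sqrt(5)/2)*conj(1) + 2*(1/2 - sqrt(5)/2)*conj(1) + 5*(0)*conj(1)]
      = (1/10)[(8) + (1 + sqrt(5)) + (1 - sqrt(5)) + (0)] = 10/10 = 1
  <chi_rho, chi_2> = (1/10)[1*(8)*conj(1) + 2*(1/2 + sqrt(5)/2)*conj(1) + 2*(1/2 - sqrt(5)/2)*conj(1) + 5*(0)*conj(-1)]
      = (1/10)[(8) + (1 + sqrt(5)) + (1 - sqrt(5)) + (0)] = 10/10 = 1
  <chi_rho, chi_3> = (1/10)[1*(8)*conj(2) + 2*(1/2 + sqrt(5)/2)*conj(-1/2 + sqrt(5)/2) + 2*(1/2 - sqrt(5)/2)*conj(-sqrt(5)/2 - 1/2) + 5*(0)*conj(0)]
      = (1/10)[(16) + (2) + (2) + (0)] = 20/10 = 2
  <chi_rho, chi_4> = (1/10)[1*(8)*conj(2) + 2*(1/2 + sqrt(5)/2)*conj(-sqrt(5)/2 - 1/2) + 2*(1/2 - sqrt(5)/2)*conj(-1/2 + sqrt(5)/2) + 5*(0)*conj(0)]
      = (1/10)[(16) + (-3 - sqrt(5)) + (-3 + sqrt(5)) + (0)] = 10/10 = 1
Dimension check: dim(rho) = sum (mult * dim) = 1*1 + 1*1 + 2*2 + 1*2 = 8 = chi_rho(e) = 8.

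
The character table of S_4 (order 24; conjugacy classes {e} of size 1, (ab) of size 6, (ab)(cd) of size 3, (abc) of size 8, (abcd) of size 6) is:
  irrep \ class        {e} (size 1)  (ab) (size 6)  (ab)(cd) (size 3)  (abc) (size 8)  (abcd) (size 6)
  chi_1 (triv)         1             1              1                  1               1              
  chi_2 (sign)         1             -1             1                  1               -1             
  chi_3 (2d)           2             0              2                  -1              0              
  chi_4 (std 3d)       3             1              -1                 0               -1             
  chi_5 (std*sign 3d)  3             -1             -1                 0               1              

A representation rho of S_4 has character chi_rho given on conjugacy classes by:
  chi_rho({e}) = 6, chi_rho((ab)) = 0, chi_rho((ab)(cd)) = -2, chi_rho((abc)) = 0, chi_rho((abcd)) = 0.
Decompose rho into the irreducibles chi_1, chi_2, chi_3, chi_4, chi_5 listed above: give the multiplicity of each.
Multiplicities: chi_1: 0, chi_2: 0, chi_3: 0, chi_4: 1, chi_5: 1.

Proof sketch: Use <chi_rho, chi> = (1/|G|) sum_C |C| * chi_rho(C) * conj(chi(C)) with |G| = 24 for each irreducible chi in the table:
  <chi_rho, chi_1> = (1/24)[1*(6)*conj(1) + 6*(0)*conj(1) + 3*(-2)*conj(1) + 8*(0)*conj(1) + 6*(0)*conj(1)]
      = (1/24)[(6) + (0) + (-6) + (0) + (0)] = 0/24 = 0
  <chi_rho, chi_2> = (1/24)[1*(6)*conj(1) + 6*(0)*conj(-1) + 3*(-2)*conj(1) + 8*(0)*conj(1) + 6*(0)*conj(-1)]
      = (1/24)[(6) + (0) + (-6) + (0) + (0)] = 0/24 = 0
  <chi_rho, chi_3> = (1/24)[1*(6)*conj(2) + 6*(0)*conj(0) + 3*(-2)*conj(2) + 8*(0)*conj(-1) + 6*(0)*conj(0)]
      = (1/24)[(12) + (0) + (-12) + (0) + (0)] = 0/24 = 0
  <chi_rho, chi_4> = (1/24)[1*(6)*conj(3) + 6*(0)*conj(1) + 3*(-2)*conj(-1) + 8*(0)*conj(0) + 6*(0)*conj(-1)]
      = (1/24)[(18) + (0) + (6) + (0) + (0)] = 24/24 = 1
  <chi_rho, chi_5> = (1/24)[1*(6)*conj(3) + 6*(0)*conj(-1) + 3*(-2)*conj(-1) + 8*(0)*conj(0) + 6*(0)*conj(1)]
      = (1/24)[(18) + (0) + (6) + (0) + (0)] = 24/24 = 1
Dimension check: dim(rho) = sum (mult * dim) = 0*1 + 0*1 + 0*2 + 1*3 + 1*3 = 6 = chi_rho(e) = 6.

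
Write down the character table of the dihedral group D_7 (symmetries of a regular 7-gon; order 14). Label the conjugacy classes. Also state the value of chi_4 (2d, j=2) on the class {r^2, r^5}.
Conjugacy classes: {e} of size 1, {r^1, r^6} of size 2, {r^2, r^5} of size 2, {r^3, r^4} of size 2, {s, sr, ..., sr^6} of size 7.
Character table:
  irrep \ class              {e} (size 1)  {r^1, r^6} (size 2)  {r^2, r^5} (size 2)  {r^3, r^4} (size 2)  {s, sr, ..., sr^6} (size 7)
  chi_1 (triv)               1             1                    1                    1                    1                          
  chi_2 (sign: r->1, s->-1)  1             1                    1                    1                    -1                         
  chi_3 (2d, j=1)            2             2*cos(2*pi/7)        -2*cos(3*pi/7)       -2*cos(pi/7)         0                          
  chi_4 (2d, j=2)            2             -2*cos(3*pi/7)       -2*cos(pi/7)         2*cos(2*pi/7)        0                          
  chi_5 (2d, j=3)            2             -2*cos(pi/7)         2*cos(2*pi/7)        -2*cos(3*pi/7)       0                          

Spot check: chi_4 (2d, j=2) on {r^2, r^5} = -2*cos(pi/7).

Working: D_7 has order 2*7 = 14 with 5 conjugacy classes, hence 5 irreducibles. Sum of squared dims 1 + 1 + 4 + 4 + 4 = 14 = |G|. Linear characters come from the abelianisation; the 2-dimensional irreps have character r^k -> 2*cos(2*pi*j*k/7), reflections -> 0.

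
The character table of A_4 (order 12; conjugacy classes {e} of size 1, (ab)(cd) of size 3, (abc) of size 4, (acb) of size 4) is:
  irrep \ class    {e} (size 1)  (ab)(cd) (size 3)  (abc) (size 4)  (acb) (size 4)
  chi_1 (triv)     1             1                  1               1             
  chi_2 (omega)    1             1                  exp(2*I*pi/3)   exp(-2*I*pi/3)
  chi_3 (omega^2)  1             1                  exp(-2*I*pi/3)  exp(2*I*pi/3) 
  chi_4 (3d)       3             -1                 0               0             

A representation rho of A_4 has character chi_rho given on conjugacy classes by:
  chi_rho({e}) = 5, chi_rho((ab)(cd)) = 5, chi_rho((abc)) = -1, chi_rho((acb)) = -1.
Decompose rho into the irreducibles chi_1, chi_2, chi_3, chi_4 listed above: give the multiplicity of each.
Multiplicities: chi_1: 1, chi_2: 2, chi_3: 2, chi_4: 0.

Use <chi_rho, chi> = (1/|G|) sum_C |C| * chi_rho(C) * conj(chi(C)) with |G| = 12 for each irreducible chi in the table:
  <chi_rho, chi_1> = (1/12)[1*(5)*conj(1) + 3*(5)*conj(1) + 4*(-1)*conj(1) + 4*(-1)*conj(1)]
      = (1/12)[(5) + (15) + (-4) + (-4)] = 12/12 = 1
  <chi_rho, chi_2> = (1/12)[1*(5)*conj(1) + 3*(5)*conj(1) + 4*(-1)*conj(exp(2*I*pi/3)) + 4*(-1)*conj(exp(-2*I*pi/3))]
      = (1/12)[(5) + (15) + (8 + 4*exp(-2*I*pi/3) + 8*exp(2*I*pi/3)) + (8 + 8*exp(-2*I*pi/3) + 4*exp(2*I*pi/3))] = 24/12 = 2
  <chi_rho, chi_3> = (1/12)[1*(5)*conj(1) + 3*(5)*conj(1) + 4*(-1)*conj(exp(-2*I*pi/3)) + 4*(-1)*conj(exp(2*I*pi/3))]
      = (1/12)[(5) + (15) + (8 + 8*exp(-2*I*pi/3) + 4*exp(2*I*pi/3)) + (8 + 4*exp(-2*I*pi/3) + 8*exp(2*I*pi/3))] = 24/12 = 2
  <chi_rho, chi_4> = (1/12)[1*(5)*conj(3) + 3*(5)*conj(-1) + 4*(-1)*conj(0) + 4*(-1)*conj(0)]
      = (1/12)[(15) + (-15) + (0) + (0)] = 0/12 = 0
(Exp terms are combined using exp(i*s)*conj(exp(i*t)) = exp(i*(s-t)), and sums of them are collapsed using the identity that for every m > 1 the m distinct m-th roots of unity sum to 0, e.g. 1 + exp(2*I*pi/3) + exp(-2*I*pi/3) = 0.)
Dimension check: dim(rho) = sum (mult * dim) = 1*1 + 2*1 + 2*1 + 0*3 = 5 = chi_rho(e) = 5.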